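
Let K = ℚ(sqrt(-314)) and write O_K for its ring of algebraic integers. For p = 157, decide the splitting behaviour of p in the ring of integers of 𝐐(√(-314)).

p ramifies

Since -314 ≢ 1 mod 4, the ring of integers is ℤ[√-314] with discriminant 4·(-314) = -1256.
disc(K) = -1256 = 157·(-8), so p = 157 is ramified.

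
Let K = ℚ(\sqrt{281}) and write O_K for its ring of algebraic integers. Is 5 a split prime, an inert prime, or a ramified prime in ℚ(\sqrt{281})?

split

281 mod 4 = 1, hence disc K = 281 and O_K = ℤ[(1+√281)/2].
5 ∤ 281, so 5 is unramified.
Euler's criterion: 281^2 mod 5 = 1. Thus (281|5) = 1.
(281/5) = 1, so 5 splits.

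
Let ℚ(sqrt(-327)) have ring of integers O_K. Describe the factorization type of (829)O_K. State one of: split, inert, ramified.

d = -327 ≡ 1 (mod 4), so O_K = ℤ[(1+√-327)/2] and disc(K) = d = -327.
disc(K) = -327 is not divisible by 829; 829 is unramified.
Compute (-327/829) via Euler: 502^((829-1)/2) mod 829 = 1, so (-327/829) = 1.
Legendre symbol 1 ⇒ 829 is split.

829 splits in O_K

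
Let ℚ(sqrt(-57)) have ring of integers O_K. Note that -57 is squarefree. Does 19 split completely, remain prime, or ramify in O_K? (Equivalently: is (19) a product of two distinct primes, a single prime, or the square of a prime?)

ramified

-57 mod 4 = 3, hence disc K = 4·(-57) = -228 and O_K = ℤ[√-57].
19 divides disc(K) = -228, so 19 ramifies.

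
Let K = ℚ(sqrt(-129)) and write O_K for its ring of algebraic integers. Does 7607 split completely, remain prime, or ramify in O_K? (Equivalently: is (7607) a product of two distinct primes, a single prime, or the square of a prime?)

d = -129 ≡ 3 (mod 4), so O_K = ℤ[√-129] and disc(K) = 4d = -516.
disc(K) = -516 is not divisible by 7607; 7607 is unramified.
Compute (-129/7607) via Euler: 7478^((7607-1)/2) mod 7607 = 7606, so (-129/7607) = -1.
d is a non-residue mod p, hence 7607 remains inert in O_K.

p is inert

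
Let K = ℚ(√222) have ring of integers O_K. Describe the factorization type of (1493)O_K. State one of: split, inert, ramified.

p is inert

Since 222 ≢ 1 mod 4, the ring of integers is ℤ[√222] with discriminant 4·222 = 888.
Since gcd(1493, 888) = 1 the prime 1493 does not ramify.
(222/1493) = 222^746 mod 1493 = 1492, giving Legendre symbol -1.
Legendre symbol -1 ⇒ 1493 is inert.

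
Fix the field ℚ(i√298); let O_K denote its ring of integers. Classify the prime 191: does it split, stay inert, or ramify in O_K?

p is inert

Since -298 ≢ 1 mod 4, the ring of integers is ℤ[√-298] with discriminant 4·(-298) = -1192.
191 ∤ -1192, so 191 is unramified.
(-298/191) = 84^95 mod 191 = 190, giving Legendre symbol -1.
(-298/191) = -1, so 191 is inert.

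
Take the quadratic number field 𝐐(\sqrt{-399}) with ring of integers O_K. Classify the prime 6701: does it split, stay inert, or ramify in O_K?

-399 mod 4 = 1, hence disc K = -399 and O_K = ℤ[(1+√-399)/2].
Since gcd(6701, -399) = 1 the prime 6701 does not ramify.
Legendre symbol by Euler's criterion: (-399/6701) ≡ (-399)^3350 ≡ 1 (mod 6701), i.e. (-399/6701) = 1.
d is a quadratic residue mod p, hence 6701 splits in O_K.

splits completely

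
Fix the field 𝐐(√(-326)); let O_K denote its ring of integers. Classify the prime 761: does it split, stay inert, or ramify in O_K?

inert

Since -326 ≢ 1 mod 4, the ring of integers is ℤ[√-326] with discriminant 4·(-326) = -1304.
Since gcd(761, -1304) = 1 the prime 761 does not ramify.
Legendre symbol by Euler's criterion: (-326/761) ≡ (-326)^380 ≡ 760 (mod 761), i.e. (-326/761) = -1.
(-326/761) = -1, so 761 is inert.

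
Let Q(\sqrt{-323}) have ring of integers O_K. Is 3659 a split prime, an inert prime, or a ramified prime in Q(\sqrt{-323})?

d = -323 ≡ 1 (mod 4), so O_K = ℤ[(1+√-323)/2] and disc(K) = d = -323.
disc(K) = -323 is not divisible by 3659; 3659 is unramified.
Compute (-323/3659) via Euler: 3336^((3659-1)/2) mod 3659 = 1, so (-323/3659) = 1.
d is a quadratic residue mod p, hence 3659 splits in O_K.

split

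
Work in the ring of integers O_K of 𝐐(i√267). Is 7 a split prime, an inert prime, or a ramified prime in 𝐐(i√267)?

7 remains inert

-267 mod 4 = 1, hence disc K = -267 and O_K = ℤ[(1+√-267)/2].
Since gcd(7, -267) = 1 the prime 7 does not ramify.
Euler's criterion: (-267)^3 mod 7 = 6. Thus (-267|7) = -1.
Legendre symbol -1 ⇒ 7 is inert.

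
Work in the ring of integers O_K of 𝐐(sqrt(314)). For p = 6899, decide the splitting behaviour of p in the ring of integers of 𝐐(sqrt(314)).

remains prime (inert)

Since 314 ≢ 1 mod 4, the ring of integers is ℤ[√314] with discriminant 4·314 = 1256.
6899 ∤ 1256, so 6899 is unramified.
Euler's criterion: 314^3449 mod 6899 = 6898. Thus (314|6899) = -1.
d is a non-residue mod p, hence 6899 remains inert in O_K.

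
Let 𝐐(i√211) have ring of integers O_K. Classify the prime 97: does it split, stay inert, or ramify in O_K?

Since -211 ≡ 1 mod 4, the ring of integers is ℤ[(1+√-211)/2] with discriminant -211.
disc(K) = -211 is not divisible by 97; 97 is unramified.
Compute (-211/97) via Euler: 80^((97-1)/2) mod 97 = 96, so (-211/97) = -1.
Legendre symbol -1 ⇒ 97 is inert.

remains prime (inert)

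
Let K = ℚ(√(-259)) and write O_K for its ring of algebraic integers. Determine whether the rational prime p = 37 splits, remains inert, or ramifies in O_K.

d = -259 ≡ 1 (mod 4), so O_K = ℤ[(1+√-259)/2] and disc(K) = d = -259.
disc(K) = -259 = 37·(-7), so p = 37 is ramified.

p ramifies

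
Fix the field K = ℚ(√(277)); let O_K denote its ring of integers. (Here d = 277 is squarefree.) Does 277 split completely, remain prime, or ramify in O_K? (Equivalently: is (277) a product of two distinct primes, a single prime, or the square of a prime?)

d = 277 ≡ 1 (mod 4), so O_K = ℤ[(1+√277)/2] and disc(K) = d = 277.
disc(K) = 277 = 277·1, so p = 277 is ramified.

277 is ramified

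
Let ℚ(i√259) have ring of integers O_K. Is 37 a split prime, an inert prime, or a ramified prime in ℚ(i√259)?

-259 mod 4 = 1, hence disc K = -259 and O_K = ℤ[(1+√-259)/2].
disc(K) = -259 = 37·(-7), so p = 37 is ramified.

ramified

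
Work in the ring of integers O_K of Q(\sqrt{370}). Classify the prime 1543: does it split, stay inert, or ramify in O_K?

Since 370 ≢ 1 mod 4, the ring of integers is ℤ[√370] with discriminant 4·370 = 1480.
disc(K) = 1480 is not divisible by 1543; 1543 is unramified.
(370/1543) = 370^771 mod 1543 = 1542, giving Legendre symbol -1.
(370/1543) = -1, so 1543 is inert.

inert — (1543) stays prime in O_K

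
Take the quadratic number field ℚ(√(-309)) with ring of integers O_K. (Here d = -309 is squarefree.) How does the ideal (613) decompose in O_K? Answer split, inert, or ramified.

-309 mod 4 = 3, hence disc K = 4·(-309) = -1236 and O_K = ℤ[√-309].
Since gcd(613, -1236) = 1 the prime 613 does not ramify.
Legendre symbol by Euler's criterion: (-309/613) ≡ (-309)^306 ≡ 1 (mod 613), i.e. (-309/613) = 1.
d is a quadratic residue mod p, hence 613 splits in O_K.

613 splits in O_K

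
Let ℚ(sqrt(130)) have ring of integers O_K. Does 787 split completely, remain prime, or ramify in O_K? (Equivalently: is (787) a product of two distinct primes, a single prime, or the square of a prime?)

remains prime (inert)

Since 130 ≢ 1 mod 4, the ring of integers is ℤ[√130] with discriminant 4·130 = 520.
787 ∤ 520, so 787 is unramified.
Euler's criterion: 130^393 mod 787 = 786. Thus (130|787) = -1.
(130/787) = -1, so 787 is inert.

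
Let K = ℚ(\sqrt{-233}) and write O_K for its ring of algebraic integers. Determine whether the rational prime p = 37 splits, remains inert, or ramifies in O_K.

-233 mod 4 = 3, hence disc K = 4·(-233) = -932 and O_K = ℤ[√-233].
Since gcd(37, -932) = 1 the prime 37 does not ramify.
Compute (-233/37) via Euler: 26^((37-1)/2) mod 37 = 1, so (-233/37) = 1.
d is a quadratic residue mod p, hence 37 splits in O_K.

split — (37) = 𝔭₁𝔭₂ with 𝔭₁ ≠ 𝔭₂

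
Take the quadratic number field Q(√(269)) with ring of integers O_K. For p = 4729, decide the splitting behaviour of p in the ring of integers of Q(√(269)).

269 mod 4 = 1, hence disc K = 269 and O_K = ℤ[(1+√269)/2].
4729 ∤ 269, so 4729 is unramified.
Legendre symbol by Euler's criterion: (269/4729) ≡ 269^2364 ≡ 4728 (mod 4729), i.e. (269/4729) = -1.
Legendre symbol -1 ⇒ 4729 is inert.

inert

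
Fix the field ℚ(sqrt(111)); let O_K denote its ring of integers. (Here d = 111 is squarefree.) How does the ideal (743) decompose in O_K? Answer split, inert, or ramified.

p splits

111 mod 4 = 3, hence disc K = 4·111 = 444 and O_K = ℤ[√111].
Since gcd(743, 444) = 1 the prime 743 does not ramify.
Euler's criterion: 111^371 mod 743 = 1. Thus (111|743) = 1.
Legendre symbol 1 ⇒ 743 is split.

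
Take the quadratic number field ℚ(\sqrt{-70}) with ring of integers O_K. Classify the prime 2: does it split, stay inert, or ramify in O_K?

d = -70 ≡ 2 (mod 4), so O_K = ℤ[√-70] and disc(K) = 4d = -280.
Ramification test: 2 | -280. The prime 2 ramifies in K.

ramified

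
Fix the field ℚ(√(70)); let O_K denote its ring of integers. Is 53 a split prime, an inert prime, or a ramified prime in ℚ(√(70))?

splits completely

d = 70 ≡ 2 (mod 4), so O_K = ℤ[√70] and disc(K) = 4d = 280.
53 ∤ 280, so 53 is unramified.
Legendre symbol by Euler's criterion: (70/53) ≡ 70^26 ≡ 1 (mod 53), i.e. (70/53) = 1.
(70/53) = 1, so 53 splits.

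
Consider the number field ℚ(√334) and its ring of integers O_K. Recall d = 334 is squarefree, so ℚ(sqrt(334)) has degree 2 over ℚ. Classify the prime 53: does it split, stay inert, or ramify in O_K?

Since 334 ≢ 1 mod 4, the ring of integers is ℤ[√334] with discriminant 4·334 = 1336.
disc(K) = 1336 is not divisible by 53; 53 is unramified.
Compute (334/53) via Euler: 16^((53-1)/2) mod 53 = 1, so (334/53) = 1.
d is a quadratic residue mod p, hence 53 splits in O_K.

split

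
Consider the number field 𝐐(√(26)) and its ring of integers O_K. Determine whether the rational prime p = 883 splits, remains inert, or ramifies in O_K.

d = 26 ≡ 2 (mod 4), so O_K = ℤ[√26] and disc(K) = 4d = 104.
disc(K) = 104 is not divisible by 883; 883 is unramified.
Euler's criterion: 26^441 mod 883 = 882. Thus (26|883) = -1.
d is a non-residue mod p, hence 883 remains inert in O_K.

remains prime (inert)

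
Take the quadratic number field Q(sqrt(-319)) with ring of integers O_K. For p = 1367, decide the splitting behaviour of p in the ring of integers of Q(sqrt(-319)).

split

d = -319 ≡ 1 (mod 4), so O_K = ℤ[(1+√-319)/2] and disc(K) = d = -319.
disc(K) = -319 is not divisible by 1367; 1367 is unramified.
Legendre symbol by Euler's criterion: (-319/1367) ≡ (-319)^683 ≡ 1 (mod 1367), i.e. (-319/1367) = 1.
(-319/1367) = 1, so 1367 splits.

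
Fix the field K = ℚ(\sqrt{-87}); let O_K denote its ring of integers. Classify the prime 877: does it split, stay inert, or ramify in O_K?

splits completely

-87 mod 4 = 1, hence disc K = -87 and O_K = ℤ[(1+√-87)/2].
Since gcd(877, -87) = 1 the prime 877 does not ramify.
(-87/877) = 790^438 mod 877 = 1, giving Legendre symbol 1.
(-87/877) = 1, so 877 splits.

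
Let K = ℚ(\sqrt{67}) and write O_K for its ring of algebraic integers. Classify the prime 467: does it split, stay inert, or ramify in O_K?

p is inert

67 mod 4 = 3, hence disc K = 4·67 = 268 and O_K = ℤ[√67].
Since gcd(467, 268) = 1 the prime 467 does not ramify.
(67/467) = 67^233 mod 467 = 466, giving Legendre symbol -1.
(67/467) = -1, so 467 is inert.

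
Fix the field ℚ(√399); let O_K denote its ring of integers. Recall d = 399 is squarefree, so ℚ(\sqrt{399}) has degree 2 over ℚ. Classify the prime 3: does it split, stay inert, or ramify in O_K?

Since 399 ≢ 1 mod 4, the ring of integers is ℤ[√399] with discriminant 4·399 = 1596.
disc(K) = 1596 = 3·532, so p = 3 is ramified.

ramified — (3) = 𝔭²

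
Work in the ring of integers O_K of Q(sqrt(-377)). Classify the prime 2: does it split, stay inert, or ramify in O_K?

ramified

-377 mod 4 = 3, hence disc K = 4·(-377) = -1508 and O_K = ℤ[√-377].
disc(K) = -1508 = 2·(-754), so p = 2 is ramified.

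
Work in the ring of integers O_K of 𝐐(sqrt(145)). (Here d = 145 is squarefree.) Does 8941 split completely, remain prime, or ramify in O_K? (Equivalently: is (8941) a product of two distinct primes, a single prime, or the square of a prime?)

split

Since 145 ≡ 1 mod 4, the ring of integers is ℤ[(1+√145)/2] with discriminant 145.
Since gcd(8941, 145) = 1 the prime 8941 does not ramify.
Euler's criterion: 145^4470 mod 8941 = 1. Thus (145|8941) = 1.
(145/8941) = 1, so 8941 splits.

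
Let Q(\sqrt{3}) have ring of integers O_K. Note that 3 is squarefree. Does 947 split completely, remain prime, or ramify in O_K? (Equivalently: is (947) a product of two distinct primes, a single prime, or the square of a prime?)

split — (947) = 𝔭₁𝔭₂ with 𝔭₁ ≠ 𝔭₂

d = 3 ≡ 3 (mod 4), so O_K = ℤ[√3] and disc(K) = 4d = 12.
947 ∤ 12, so 947 is unramified.
Euler's criterion: 3^473 mod 947 = 1. Thus (3|947) = 1.
(3/947) = 1, so 947 splits.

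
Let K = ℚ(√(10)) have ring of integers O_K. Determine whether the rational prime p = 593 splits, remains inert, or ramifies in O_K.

inert

d = 10 ≡ 2 (mod 4), so O_K = ℤ[√10] and disc(K) = 4d = 40.
Since gcd(593, 40) = 1 the prime 593 does not ramify.
Euler's criterion: 10^296 mod 593 = 592. Thus (10|593) = -1.
(10/593) = -1, so 593 is inert.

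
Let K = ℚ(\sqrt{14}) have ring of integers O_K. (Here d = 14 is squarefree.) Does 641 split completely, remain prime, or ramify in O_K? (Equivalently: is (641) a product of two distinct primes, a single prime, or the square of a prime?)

split — (641) = 𝔭₁𝔭₂ with 𝔭₁ ≠ 𝔭₂

d = 14 ≡ 2 (mod 4), so O_K = ℤ[√14] and disc(K) = 4d = 56.
Since gcd(641, 56) = 1 the prime 641 does not ramify.
Compute (14/641) via Euler: 14^((641-1)/2) mod 641 = 1, so (14/641) = 1.
Legendre symbol 1 ⇒ 641 is split.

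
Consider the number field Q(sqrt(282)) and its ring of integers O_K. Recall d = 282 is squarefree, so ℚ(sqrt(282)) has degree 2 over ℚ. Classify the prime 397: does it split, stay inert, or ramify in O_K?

Since 282 ≢ 1 mod 4, the ring of integers is ℤ[√282] with discriminant 4·282 = 1128.
397 ∤ 1128, so 397 is unramified.
Compute (282/397) via Euler: 282^((397-1)/2) mod 397 = 396, so (282/397) = -1.
Legendre symbol -1 ⇒ 397 is inert.

remains prime (inert)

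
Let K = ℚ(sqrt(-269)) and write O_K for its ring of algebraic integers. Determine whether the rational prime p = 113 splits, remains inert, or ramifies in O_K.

-269 mod 4 = 3, hence disc K = 4·(-269) = -1076 and O_K = ℤ[√-269].
Since gcd(113, -1076) = 1 the prime 113 does not ramify.
Compute (-269/113) via Euler: 70^((113-1)/2) mod 113 = 112, so (-269/113) = -1.
d is a non-residue mod p, hence 113 remains inert in O_K.

inert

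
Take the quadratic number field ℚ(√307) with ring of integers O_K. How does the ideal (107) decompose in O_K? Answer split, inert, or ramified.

d = 307 ≡ 3 (mod 4), so O_K = ℤ[√307] and disc(K) = 4d = 1228.
Since gcd(107, 1228) = 1 the prime 107 does not ramify.
Compute (307/107) via Euler: 93^((107-1)/2) mod 107 = 106, so (307/107) = -1.
d is a non-residue mod p, hence 107 remains inert in O_K.

remains prime (inert)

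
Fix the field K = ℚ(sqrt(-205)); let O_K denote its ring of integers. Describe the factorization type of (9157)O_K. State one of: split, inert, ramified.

d = -205 ≡ 3 (mod 4), so O_K = ℤ[√-205] and disc(K) = 4d = -820.
9157 ∤ -820, so 9157 is unramified.
(-205/9157) = 8952^4578 mod 9157 = 1, giving Legendre symbol 1.
(-205/9157) = 1, so 9157 splits.

split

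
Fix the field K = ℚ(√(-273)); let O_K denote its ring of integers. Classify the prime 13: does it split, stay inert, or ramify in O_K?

13 is ramified

-273 mod 4 = 3, hence disc K = 4·(-273) = -1092 and O_K = ℤ[√-273].
Ramification test: 13 | -1092. The prime 13 ramifies in K.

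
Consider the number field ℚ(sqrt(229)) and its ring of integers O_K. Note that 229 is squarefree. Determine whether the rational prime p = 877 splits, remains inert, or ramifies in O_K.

inert

Since 229 ≡ 1 mod 4, the ring of integers is ℤ[(1+√229)/2] with discriminant 229.
disc(K) = 229 is not divisible by 877; 877 is unramified.
(229/877) = 229^438 mod 877 = 876, giving Legendre symbol -1.
(229/877) = -1, so 877 is inert.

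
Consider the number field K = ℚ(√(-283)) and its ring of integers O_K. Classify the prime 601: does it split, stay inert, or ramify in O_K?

d = -283 ≡ 1 (mod 4), so O_K = ℤ[(1+√-283)/2] and disc(K) = d = -283.
601 ∤ -283, so 601 is unramified.
(-283/601) = 318^300 mod 601 = 600, giving Legendre symbol -1.
(-283/601) = -1, so 601 is inert.

p is inert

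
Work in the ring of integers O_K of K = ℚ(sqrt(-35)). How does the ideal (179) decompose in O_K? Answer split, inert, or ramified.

d = -35 ≡ 1 (mod 4), so O_K = ℤ[(1+√-35)/2] and disc(K) = d = -35.
Since gcd(179, -35) = 1 the prime 179 does not ramify.
Legendre symbol by Euler's criterion: (-35/179) ≡ (-35)^89 ≡ 1 (mod 179), i.e. (-35/179) = 1.
Legendre symbol 1 ⇒ 179 is split.

split — (179) = 𝔭₁𝔭₂ with 𝔭₁ ≠ 𝔭₂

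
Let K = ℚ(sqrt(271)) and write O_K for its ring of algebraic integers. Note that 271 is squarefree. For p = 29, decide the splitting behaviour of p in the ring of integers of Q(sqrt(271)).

inert

d = 271 ≡ 3 (mod 4), so O_K = ℤ[√271] and disc(K) = 4d = 1084.
disc(K) = 1084 is not divisible by 29; 29 is unramified.
Euler's criterion: 271^14 mod 29 = 28. Thus (271|29) = -1.
Legendre symbol -1 ⇒ 29 is inert.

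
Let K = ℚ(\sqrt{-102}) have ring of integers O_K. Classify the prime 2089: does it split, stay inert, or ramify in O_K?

split — (2089) = 𝔭₁𝔭₂ with 𝔭₁ ≠ 𝔭₂

-102 mod 4 = 2, hence disc K = 4·(-102) = -408 and O_K = ℤ[√-102].
disc(K) = -408 is not divisible by 2089; 2089 is unramified.
Legendre symbol by Euler's criterion: (-102/2089) ≡ (-102)^1044 ≡ 1 (mod 2089), i.e. (-102/2089) = 1.
(-102/2089) = 1, so 2089 splits.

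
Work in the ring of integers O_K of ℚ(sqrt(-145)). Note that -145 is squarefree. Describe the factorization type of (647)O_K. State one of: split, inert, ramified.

d = -145 ≡ 3 (mod 4), so O_K = ℤ[√-145] and disc(K) = 4d = -580.
Since gcd(647, -580) = 1 the prime 647 does not ramify.
Legendre symbol by Euler's criterion: (-145/647) ≡ (-145)^323 ≡ 1 (mod 647), i.e. (-145/647) = 1.
(-145/647) = 1, so 647 splits.

split — (647) = 𝔭₁𝔭₂ with 𝔭₁ ≠ 𝔭₂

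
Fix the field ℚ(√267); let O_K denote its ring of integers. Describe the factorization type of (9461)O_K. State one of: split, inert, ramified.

d = 267 ≡ 3 (mod 4), so O_K = ℤ[√267] and disc(K) = 4d = 1068.
9461 ∤ 1068, so 9461 is unramified.
Legendre symbol by Euler's criterion: (267/9461) ≡ 267^4730 ≡ 1 (mod 9461), i.e. (267/9461) = 1.
d is a quadratic residue mod p, hence 9461 splits in O_K.

9461 splits in O_K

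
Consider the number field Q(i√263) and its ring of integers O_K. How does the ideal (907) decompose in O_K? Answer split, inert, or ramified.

p is inert

d = -263 ≡ 1 (mod 4), so O_K = ℤ[(1+√-263)/2] and disc(K) = d = -263.
907 ∤ -263, so 907 is unramified.
Euler's criterion: (-263)^453 mod 907 = 906. Thus (-263|907) = -1.
(-263/907) = -1, so 907 is inert.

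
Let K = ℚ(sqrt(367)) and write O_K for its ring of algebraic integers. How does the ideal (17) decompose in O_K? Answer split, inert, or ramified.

17 remains inert

Since 367 ≢ 1 mod 4, the ring of integers is ℤ[√367] with discriminant 4·367 = 1468.
17 ∤ 1468, so 17 is unramified.
Euler's criterion: 367^8 mod 17 = 16. Thus (367|17) = -1.
(367/17) = -1, so 17 is inert.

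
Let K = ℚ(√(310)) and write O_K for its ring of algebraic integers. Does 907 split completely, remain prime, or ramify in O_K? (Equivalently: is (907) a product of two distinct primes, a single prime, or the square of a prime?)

Since 310 ≢ 1 mod 4, the ring of integers is ℤ[√310] with discriminant 4·310 = 1240.
Since gcd(907, 1240) = 1 the prime 907 does not ramify.
Compute (310/907) via Euler: 310^((907-1)/2) mod 907 = 906, so (310/907) = -1.
(310/907) = -1, so 907 is inert.

p is inert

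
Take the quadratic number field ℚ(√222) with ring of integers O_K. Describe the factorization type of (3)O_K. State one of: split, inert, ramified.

222 mod 4 = 2, hence disc K = 4·222 = 888 and O_K = ℤ[√222].
Ramification test: 3 | 888. The prime 3 ramifies in K.

ramified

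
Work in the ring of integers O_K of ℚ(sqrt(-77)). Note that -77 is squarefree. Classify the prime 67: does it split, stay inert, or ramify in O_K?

-77 mod 4 = 3, hence disc K = 4·(-77) = -308 and O_K = ℤ[√-77].
disc(K) = -308 is not divisible by 67; 67 is unramified.
Compute (-77/67) via Euler: 57^((67-1)/2) mod 67 = 66, so (-77/67) = -1.
Legendre symbol -1 ⇒ 67 is inert.

remains prime (inert)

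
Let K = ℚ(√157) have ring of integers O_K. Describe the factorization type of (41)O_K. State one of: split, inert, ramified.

41 remains inert

Since 157 ≡ 1 mod 4, the ring of integers is ℤ[(1+√157)/2] with discriminant 157.
Since gcd(41, 157) = 1 the prime 41 does not ramify.
Compute (157/41) via Euler: 34^((41-1)/2) mod 41 = 40, so (157/41) = -1.
Legendre symbol -1 ⇒ 41 is inert.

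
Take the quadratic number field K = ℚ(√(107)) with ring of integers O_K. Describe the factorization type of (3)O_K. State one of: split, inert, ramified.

remains prime (inert)

107 mod 4 = 3, hence disc K = 4·107 = 428 and O_K = ℤ[√107].
disc(K) = 428 is not divisible by 3; 3 is unramified.
Euler's criterion: 107^1 mod 3 = 2. Thus (107|3) = -1.
Legendre symbol -1 ⇒ 3 is inert.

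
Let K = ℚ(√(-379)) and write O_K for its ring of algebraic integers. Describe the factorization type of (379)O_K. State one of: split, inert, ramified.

p ramifies

Since -379 ≡ 1 mod 4, the ring of integers is ℤ[(1+√-379)/2] with discriminant -379.
379 divides disc(K) = -379, so 379 ramifies.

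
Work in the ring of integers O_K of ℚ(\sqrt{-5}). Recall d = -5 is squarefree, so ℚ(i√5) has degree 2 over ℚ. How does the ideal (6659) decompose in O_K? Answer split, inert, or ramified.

inert — (6659) stays prime in O_K

Since -5 ≢ 1 mod 4, the ring of integers is ℤ[√-5] with discriminant 4·(-5) = -20.
6659 ∤ -20, so 6659 is unramified.
Legendre symbol by Euler's criterion: (-5/6659) ≡ (-5)^3329 ≡ 6658 (mod 6659), i.e. (-5/6659) = -1.
Legendre symbol -1 ⇒ 6659 is inert.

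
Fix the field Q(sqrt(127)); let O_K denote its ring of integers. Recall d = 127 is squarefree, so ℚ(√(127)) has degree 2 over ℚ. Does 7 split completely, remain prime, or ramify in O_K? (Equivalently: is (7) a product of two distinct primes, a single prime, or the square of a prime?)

Since 127 ≢ 1 mod 4, the ring of integers is ℤ[√127] with discriminant 4·127 = 508.
Since gcd(7, 508) = 1 the prime 7 does not ramify.
Compute (127/7) via Euler: 1^((7-1)/2) mod 7 = 1, so (127/7) = 1.
(127/7) = 1, so 7 splits.

p splits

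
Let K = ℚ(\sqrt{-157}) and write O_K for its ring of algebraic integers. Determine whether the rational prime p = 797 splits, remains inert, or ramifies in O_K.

Since -157 ≢ 1 mod 4, the ring of integers is ℤ[√-157] with discriminant 4·(-157) = -628.
disc(K) = -628 is not divisible by 797; 797 is unramified.
(-157/797) = 640^398 mod 797 = 1, giving Legendre symbol 1.
(-157/797) = 1, so 797 splits.

797 splits in O_K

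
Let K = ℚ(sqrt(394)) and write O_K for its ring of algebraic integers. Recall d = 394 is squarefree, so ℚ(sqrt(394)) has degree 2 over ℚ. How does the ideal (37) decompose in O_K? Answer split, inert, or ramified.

p is inert

d = 394 ≡ 2 (mod 4), so O_K = ℤ[√394] and disc(K) = 4d = 1576.
Since gcd(37, 1576) = 1 the prime 37 does not ramify.
Euler's criterion: 394^18 mod 37 = 36. Thus (394|37) = -1.
Legendre symbol -1 ⇒ 37 is inert.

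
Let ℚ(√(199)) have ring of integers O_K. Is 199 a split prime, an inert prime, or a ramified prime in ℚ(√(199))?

ramified

Since 199 ≢ 1 mod 4, the ring of integers is ℤ[√199] with discriminant 4·199 = 796.
disc(K) = 796 = 199·4, so p = 199 is ramified.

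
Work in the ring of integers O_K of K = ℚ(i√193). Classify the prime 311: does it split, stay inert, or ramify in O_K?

p is inert

-193 mod 4 = 3, hence disc K = 4·(-193) = -772 and O_K = ℤ[√-193].
Since gcd(311, -772) = 1 the prime 311 does not ramify.
Compute (-193/311) via Euler: 118^((311-1)/2) mod 311 = 310, so (-193/311) = -1.
(-193/311) = -1, so 311 is inert.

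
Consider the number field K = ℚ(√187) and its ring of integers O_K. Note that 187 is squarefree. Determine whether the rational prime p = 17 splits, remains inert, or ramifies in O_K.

d = 187 ≡ 3 (mod 4), so O_K = ℤ[√187] and disc(K) = 4d = 748.
disc(K) = 748 = 17·44, so p = 17 is ramified.

ramifies in O_K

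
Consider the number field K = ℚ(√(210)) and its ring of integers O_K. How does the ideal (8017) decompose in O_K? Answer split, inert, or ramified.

210 mod 4 = 2, hence disc K = 4·210 = 840 and O_K = ℤ[√210].
Since gcd(8017, 840) = 1 the prime 8017 does not ramify.
(210/8017) = 210^4008 mod 8017 = 8016, giving Legendre symbol -1.
Legendre symbol -1 ⇒ 8017 is inert.

inert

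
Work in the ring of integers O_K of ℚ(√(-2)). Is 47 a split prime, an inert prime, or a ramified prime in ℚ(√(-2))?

Since -2 ≢ 1 mod 4, the ring of integers is ℤ[√-2] with discriminant 4·(-2) = -8.
disc(K) = -8 is not divisible by 47; 47 is unramified.
Legendre symbol by Euler's criterion: (-2/47) ≡ (-2)^23 ≡ 46 (mod 47), i.e. (-2/47) = -1.
d is a non-residue mod p, hence 47 remains inert in O_K.

p is inert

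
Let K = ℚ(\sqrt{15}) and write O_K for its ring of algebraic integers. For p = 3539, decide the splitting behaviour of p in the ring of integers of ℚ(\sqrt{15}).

d = 15 ≡ 3 (mod 4), so O_K = ℤ[√15] and disc(K) = 4d = 60.
Since gcd(3539, 60) = 1 the prime 3539 does not ramify.
Euler's criterion: 15^1769 mod 3539 = 1. Thus (15|3539) = 1.
(15/3539) = 1, so 3539 splits.

split — (3539) = 𝔭₁𝔭₂ with 𝔭₁ ≠ 𝔭₂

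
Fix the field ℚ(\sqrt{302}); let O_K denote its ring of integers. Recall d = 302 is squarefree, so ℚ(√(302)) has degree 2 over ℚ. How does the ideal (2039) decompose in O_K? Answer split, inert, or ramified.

d = 302 ≡ 2 (mod 4), so O_K = ℤ[√302] and disc(K) = 4d = 1208.
disc(K) = 1208 is not divisible by 2039; 2039 is unramified.
Legendre symbol by Euler's criterion: (302/2039) ≡ 302^1019 ≡ 2038 (mod 2039), i.e. (302/2039) = -1.
d is a non-residue mod p, hence 2039 remains inert in O_K.

inert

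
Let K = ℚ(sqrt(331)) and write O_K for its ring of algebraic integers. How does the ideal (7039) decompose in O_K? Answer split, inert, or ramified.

331 mod 4 = 3, hence disc K = 4·331 = 1324 and O_K = ℤ[√331].
disc(K) = 1324 is not divisible by 7039; 7039 is unramified.
Compute (331/7039) via Euler: 331^((7039-1)/2) mod 7039 = 7038, so (331/7039) = -1.
Legendre symbol -1 ⇒ 7039 is inert.

p is inert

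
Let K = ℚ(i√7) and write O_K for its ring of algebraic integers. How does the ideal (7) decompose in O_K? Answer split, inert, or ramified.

p ramifies

-7 mod 4 = 1, hence disc K = -7 and O_K = ℤ[(1+√-7)/2].
disc(K) = -7 = 7·(-1), so p = 7 is ramified.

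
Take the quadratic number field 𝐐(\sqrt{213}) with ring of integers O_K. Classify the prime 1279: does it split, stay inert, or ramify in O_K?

p splits

d = 213 ≡ 1 (mod 4), so O_K = ℤ[(1+√213)/2] and disc(K) = d = 213.
1279 ∤ 213, so 1279 is unramified.
(213/1279) = 213^639 mod 1279 = 1, giving Legendre symbol 1.
(213/1279) = 1, so 1279 splits.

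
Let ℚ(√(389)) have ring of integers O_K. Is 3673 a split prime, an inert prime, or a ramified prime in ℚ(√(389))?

inert — (3673) stays prime in O_K

d = 389 ≡ 1 (mod 4), so O_K = ℤ[(1+√389)/2] and disc(K) = d = 389.
disc(K) = 389 is not divisible by 3673; 3673 is unramified.
Legendre symbol by Euler's criterion: (389/3673) ≡ 389^1836 ≡ 3672 (mod 3673), i.e. (389/3673) = -1.
(389/3673) = -1, so 3673 is inert.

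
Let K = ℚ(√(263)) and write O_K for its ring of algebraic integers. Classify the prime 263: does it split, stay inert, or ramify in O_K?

ramifies in O_K

d = 263 ≡ 3 (mod 4), so O_K = ℤ[√263] and disc(K) = 4d = 1052.
disc(K) = 1052 = 263·4, so p = 263 is ramified.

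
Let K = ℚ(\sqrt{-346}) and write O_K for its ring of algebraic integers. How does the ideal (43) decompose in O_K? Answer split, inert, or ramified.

splits completely

d = -346 ≡ 2 (mod 4), so O_K = ℤ[√-346] and disc(K) = 4d = -1384.
43 ∤ -1384, so 43 is unramified.
Compute (-346/43) via Euler: 41^((43-1)/2) mod 43 = 1, so (-346/43) = 1.
Legendre symbol 1 ⇒ 43 is split.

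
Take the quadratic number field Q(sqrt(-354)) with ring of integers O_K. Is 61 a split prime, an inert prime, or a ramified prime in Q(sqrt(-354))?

d = -354 ≡ 2 (mod 4), so O_K = ℤ[√-354] and disc(K) = 4d = -1416.
61 ∤ -1416, so 61 is unramified.
Compute (-354/61) via Euler: 12^((61-1)/2) mod 61 = 1, so (-354/61) = 1.
d is a quadratic residue mod p, hence 61 splits in O_K.

p splits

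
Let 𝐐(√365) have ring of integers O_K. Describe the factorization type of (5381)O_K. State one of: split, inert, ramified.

Since 365 ≡ 1 mod 4, the ring of integers is ℤ[(1+√365)/2] with discriminant 365.
Since gcd(5381, 365) = 1 the prime 5381 does not ramify.
Euler's criterion: 365^2690 mod 5381 = 5380. Thus (365|5381) = -1.
Legendre symbol -1 ⇒ 5381 is inert.

inert — (5381) stays prime in O_K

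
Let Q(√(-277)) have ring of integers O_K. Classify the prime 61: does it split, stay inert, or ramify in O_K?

inert

d = -277 ≡ 3 (mod 4), so O_K = ℤ[√-277] and disc(K) = 4d = -1108.
Since gcd(61, -1108) = 1 the prime 61 does not ramify.
Legendre symbol by Euler's criterion: (-277/61) ≡ (-277)^30 ≡ 60 (mod 61), i.e. (-277/61) = -1.
(-277/61) = -1, so 61 is inert.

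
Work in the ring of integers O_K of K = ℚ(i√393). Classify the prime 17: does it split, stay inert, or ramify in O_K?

split

-393 mod 4 = 3, hence disc K = 4·(-393) = -1572 and O_K = ℤ[√-393].
Since gcd(17, -1572) = 1 the prime 17 does not ramify.
Euler's criterion: (-393)^8 mod 17 = 1. Thus (-393|17) = 1.
(-393/17) = 1, so 17 splits.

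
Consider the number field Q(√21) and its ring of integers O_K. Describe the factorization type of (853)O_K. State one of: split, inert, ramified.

21 mod 4 = 1, hence disc K = 21 and O_K = ℤ[(1+√21)/2].
disc(K) = 21 is not divisible by 853; 853 is unramified.
Legendre symbol by Euler's criterion: (21/853) ≡ 21^426 ≡ 852 (mod 853), i.e. (21/853) = -1.
d is a non-residue mod p, hence 853 remains inert in O_K.

p is inert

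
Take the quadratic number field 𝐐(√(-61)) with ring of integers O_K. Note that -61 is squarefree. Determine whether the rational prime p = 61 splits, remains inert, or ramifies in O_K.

d = -61 ≡ 3 (mod 4), so O_K = ℤ[√-61] and disc(K) = 4d = -244.
Ramification test: 61 | -244. The prime 61 ramifies in K.

p ramifies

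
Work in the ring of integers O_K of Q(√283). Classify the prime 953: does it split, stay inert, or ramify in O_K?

d = 283 ≡ 3 (mod 4), so O_K = ℤ[√283] and disc(K) = 4d = 1132.
disc(K) = 1132 is not divisible by 953; 953 is unramified.
Legendre symbol by Euler's criterion: (283/953) ≡ 283^476 ≡ 952 (mod 953), i.e. (283/953) = -1.
(283/953) = -1, so 953 is inert.

inert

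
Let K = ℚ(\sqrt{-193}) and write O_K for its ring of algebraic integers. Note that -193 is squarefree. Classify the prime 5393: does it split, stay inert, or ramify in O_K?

remains prime (inert)

d = -193 ≡ 3 (mod 4), so O_K = ℤ[√-193] and disc(K) = 4d = -772.
disc(K) = -772 is not divisible by 5393; 5393 is unramified.
Euler's criterion: (-193)^2696 mod 5393 = 5392. Thus (-193|5393) = -1.
d is a non-residue mod p, hence 5393 remains inert in O_K.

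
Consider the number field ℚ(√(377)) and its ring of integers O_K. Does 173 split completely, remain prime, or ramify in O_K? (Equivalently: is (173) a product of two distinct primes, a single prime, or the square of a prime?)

splits completely

Since 377 ≡ 1 mod 4, the ring of integers is ℤ[(1+√377)/2] with discriminant 377.
disc(K) = 377 is not divisible by 173; 173 is unramified.
Euler's criterion: 377^86 mod 173 = 1. Thus (377|173) = 1.
(377/173) = 1, so 173 splits.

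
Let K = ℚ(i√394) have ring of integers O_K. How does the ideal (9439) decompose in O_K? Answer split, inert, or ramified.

split — (9439) = 𝔭₁𝔭₂ with 𝔭₁ ≠ 𝔭₂

Since -394 ≢ 1 mod 4, the ring of integers is ℤ[√-394] with discriminant 4·(-394) = -1576.
9439 ∤ -1576, so 9439 is unramified.
(-394/9439) = 9045^4719 mod 9439 = 1, giving Legendre symbol 1.
d is a quadratic residue mod p, hence 9439 splits in O_K.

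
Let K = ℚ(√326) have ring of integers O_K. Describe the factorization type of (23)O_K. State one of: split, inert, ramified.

split

326 mod 4 = 2, hence disc K = 4·326 = 1304 and O_K = ℤ[√326].
Since gcd(23, 1304) = 1 the prime 23 does not ramify.
Euler's criterion: 326^11 mod 23 = 1. Thus (326|23) = 1.
d is a quadratic residue mod p, hence 23 splits in O_K.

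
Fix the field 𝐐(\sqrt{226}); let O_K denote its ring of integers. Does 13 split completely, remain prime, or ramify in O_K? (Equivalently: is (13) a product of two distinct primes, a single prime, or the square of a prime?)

13 remains inert

d = 226 ≡ 2 (mod 4), so O_K = ℤ[√226] and disc(K) = 4d = 904.
disc(K) = 904 is not divisible by 13; 13 is unramified.
(226/13) = 5^6 mod 13 = 12, giving Legendre symbol -1.
Legendre symbol -1 ⇒ 13 is inert.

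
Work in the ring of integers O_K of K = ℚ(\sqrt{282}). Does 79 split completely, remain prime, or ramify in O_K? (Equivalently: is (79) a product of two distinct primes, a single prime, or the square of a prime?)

282 mod 4 = 2, hence disc K = 4·282 = 1128 and O_K = ℤ[√282].
disc(K) = 1128 is not divisible by 79; 79 is unramified.
(282/79) = 45^39 mod 79 = 1, giving Legendre symbol 1.
Legendre symbol 1 ⇒ 79 is split.

p splits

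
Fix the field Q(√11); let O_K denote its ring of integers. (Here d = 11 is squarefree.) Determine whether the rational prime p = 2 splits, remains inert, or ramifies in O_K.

Since 11 ≢ 1 mod 4, the ring of integers is ℤ[√11] with discriminant 4·11 = 44.
disc(K) = 44 = 2·22, so p = 2 is ramified.

2 is ramified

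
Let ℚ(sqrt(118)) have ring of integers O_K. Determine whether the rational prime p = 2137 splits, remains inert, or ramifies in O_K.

118 mod 4 = 2, hence disc K = 4·118 = 472 and O_K = ℤ[√118].
2137 ∤ 472, so 2137 is unramified.
Legendre symbol by Euler's criterion: (118/2137) ≡ 118^1068 ≡ 2136 (mod 2137), i.e. (118/2137) = -1.
Legendre symbol -1 ⇒ 2137 is inert.

inert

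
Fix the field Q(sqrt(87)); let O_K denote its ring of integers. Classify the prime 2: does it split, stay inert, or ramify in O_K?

2 is ramified

87 mod 4 = 3, hence disc K = 4·87 = 348 and O_K = ℤ[√87].
Ramification test: 2 | 348. The prime 2 ramifies in K.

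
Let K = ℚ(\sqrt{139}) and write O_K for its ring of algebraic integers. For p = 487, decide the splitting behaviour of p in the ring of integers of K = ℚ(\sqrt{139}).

Since 139 ≢ 1 mod 4, the ring of integers is ℤ[√139] with discriminant 4·139 = 556.
disc(K) = 556 is not divisible by 487; 487 is unramified.
(139/487) = 139^243 mod 487 = 1, giving Legendre symbol 1.
d is a quadratic residue mod p, hence 487 splits in O_K.

split — (487) = 𝔭₁𝔭₂ with 𝔭₁ ≠ 𝔭₂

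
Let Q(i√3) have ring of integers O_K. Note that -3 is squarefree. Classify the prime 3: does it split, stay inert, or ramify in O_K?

3 is ramified

Since -3 ≡ 1 mod 4, the ring of integers is ℤ[(1+√-3)/2] with discriminant -3.
3 divides disc(K) = -3, so 3 ramifies.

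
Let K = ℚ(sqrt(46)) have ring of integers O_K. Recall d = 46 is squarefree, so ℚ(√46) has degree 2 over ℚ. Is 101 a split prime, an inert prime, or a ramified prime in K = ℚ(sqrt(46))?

d = 46 ≡ 2 (mod 4), so O_K = ℤ[√46] and disc(K) = 4d = 184.
101 ∤ 184, so 101 is unramified.
Compute (46/101) via Euler: 46^((101-1)/2) mod 101 = 100, so (46/101) = -1.
(46/101) = -1, so 101 is inert.

101 remains inert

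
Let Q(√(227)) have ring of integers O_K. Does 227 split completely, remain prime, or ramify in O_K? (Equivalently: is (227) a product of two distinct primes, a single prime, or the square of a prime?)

Since 227 ≢ 1 mod 4, the ring of integers is ℤ[√227] with discriminant 4·227 = 908.
disc(K) = 908 = 227·4, so p = 227 is ramified.

ramified — (227) = 𝔭²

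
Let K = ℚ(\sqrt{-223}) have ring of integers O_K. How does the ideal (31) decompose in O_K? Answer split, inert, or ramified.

split

Since -223 ≡ 1 mod 4, the ring of integers is ℤ[(1+√-223)/2] with discriminant -223.
disc(K) = -223 is not divisible by 31; 31 is unramified.
(-223/31) = 25^15 mod 31 = 1, giving Legendre symbol 1.
d is a quadratic residue mod p, hence 31 splits in O_K.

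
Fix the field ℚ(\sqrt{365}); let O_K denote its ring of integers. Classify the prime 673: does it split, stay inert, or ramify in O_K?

d = 365 ≡ 1 (mod 4), so O_K = ℤ[(1+√365)/2] and disc(K) = d = 365.
Since gcd(673, 365) = 1 the prime 673 does not ramify.
Compute (365/673) via Euler: 365^((673-1)/2) mod 673 = 672, so (365/673) = -1.
d is a non-residue mod p, hence 673 remains inert in O_K.

remains prime (inert)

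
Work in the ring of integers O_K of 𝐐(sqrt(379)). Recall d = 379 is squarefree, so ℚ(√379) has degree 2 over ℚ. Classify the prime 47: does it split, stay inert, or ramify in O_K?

splits completely

379 mod 4 = 3, hence disc K = 4·379 = 1516 and O_K = ℤ[√379].
47 ∤ 1516, so 47 is unramified.
Legendre symbol by Euler's criterion: (379/47) ≡ 379^23 ≡ 1 (mod 47), i.e. (379/47) = 1.
Legendre symbol 1 ⇒ 47 is split.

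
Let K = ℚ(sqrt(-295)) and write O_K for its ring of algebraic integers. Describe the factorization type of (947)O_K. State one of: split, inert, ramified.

947 remains inert

-295 mod 4 = 1, hence disc K = -295 and O_K = ℤ[(1+√-295)/2].
Since gcd(947, -295) = 1 the prime 947 does not ramify.
Compute (-295/947) via Euler: 652^((947-1)/2) mod 947 = 946, so (-295/947) = -1.
Legendre symbol -1 ⇒ 947 is inert.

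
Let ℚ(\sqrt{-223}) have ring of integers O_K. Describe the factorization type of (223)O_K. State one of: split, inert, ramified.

-223 mod 4 = 1, hence disc K = -223 and O_K = ℤ[(1+√-223)/2].
disc(K) = -223 = 223·(-1), so p = 223 is ramified.

ramified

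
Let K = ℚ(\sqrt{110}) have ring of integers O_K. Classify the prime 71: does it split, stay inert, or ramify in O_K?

d = 110 ≡ 2 (mod 4), so O_K = ℤ[√110] and disc(K) = 4d = 440.
disc(K) = 440 is not divisible by 71; 71 is unramified.
Compute (110/71) via Euler: 39^((71-1)/2) mod 71 = 70, so (110/71) = -1.
Legendre symbol -1 ⇒ 71 is inert.

p is inert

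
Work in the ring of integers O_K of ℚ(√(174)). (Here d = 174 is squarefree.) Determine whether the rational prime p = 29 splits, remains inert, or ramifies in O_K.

174 mod 4 = 2, hence disc K = 4·174 = 696 and O_K = ℤ[√174].
Ramification test: 29 | 696. The prime 29 ramifies in K.

ramified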